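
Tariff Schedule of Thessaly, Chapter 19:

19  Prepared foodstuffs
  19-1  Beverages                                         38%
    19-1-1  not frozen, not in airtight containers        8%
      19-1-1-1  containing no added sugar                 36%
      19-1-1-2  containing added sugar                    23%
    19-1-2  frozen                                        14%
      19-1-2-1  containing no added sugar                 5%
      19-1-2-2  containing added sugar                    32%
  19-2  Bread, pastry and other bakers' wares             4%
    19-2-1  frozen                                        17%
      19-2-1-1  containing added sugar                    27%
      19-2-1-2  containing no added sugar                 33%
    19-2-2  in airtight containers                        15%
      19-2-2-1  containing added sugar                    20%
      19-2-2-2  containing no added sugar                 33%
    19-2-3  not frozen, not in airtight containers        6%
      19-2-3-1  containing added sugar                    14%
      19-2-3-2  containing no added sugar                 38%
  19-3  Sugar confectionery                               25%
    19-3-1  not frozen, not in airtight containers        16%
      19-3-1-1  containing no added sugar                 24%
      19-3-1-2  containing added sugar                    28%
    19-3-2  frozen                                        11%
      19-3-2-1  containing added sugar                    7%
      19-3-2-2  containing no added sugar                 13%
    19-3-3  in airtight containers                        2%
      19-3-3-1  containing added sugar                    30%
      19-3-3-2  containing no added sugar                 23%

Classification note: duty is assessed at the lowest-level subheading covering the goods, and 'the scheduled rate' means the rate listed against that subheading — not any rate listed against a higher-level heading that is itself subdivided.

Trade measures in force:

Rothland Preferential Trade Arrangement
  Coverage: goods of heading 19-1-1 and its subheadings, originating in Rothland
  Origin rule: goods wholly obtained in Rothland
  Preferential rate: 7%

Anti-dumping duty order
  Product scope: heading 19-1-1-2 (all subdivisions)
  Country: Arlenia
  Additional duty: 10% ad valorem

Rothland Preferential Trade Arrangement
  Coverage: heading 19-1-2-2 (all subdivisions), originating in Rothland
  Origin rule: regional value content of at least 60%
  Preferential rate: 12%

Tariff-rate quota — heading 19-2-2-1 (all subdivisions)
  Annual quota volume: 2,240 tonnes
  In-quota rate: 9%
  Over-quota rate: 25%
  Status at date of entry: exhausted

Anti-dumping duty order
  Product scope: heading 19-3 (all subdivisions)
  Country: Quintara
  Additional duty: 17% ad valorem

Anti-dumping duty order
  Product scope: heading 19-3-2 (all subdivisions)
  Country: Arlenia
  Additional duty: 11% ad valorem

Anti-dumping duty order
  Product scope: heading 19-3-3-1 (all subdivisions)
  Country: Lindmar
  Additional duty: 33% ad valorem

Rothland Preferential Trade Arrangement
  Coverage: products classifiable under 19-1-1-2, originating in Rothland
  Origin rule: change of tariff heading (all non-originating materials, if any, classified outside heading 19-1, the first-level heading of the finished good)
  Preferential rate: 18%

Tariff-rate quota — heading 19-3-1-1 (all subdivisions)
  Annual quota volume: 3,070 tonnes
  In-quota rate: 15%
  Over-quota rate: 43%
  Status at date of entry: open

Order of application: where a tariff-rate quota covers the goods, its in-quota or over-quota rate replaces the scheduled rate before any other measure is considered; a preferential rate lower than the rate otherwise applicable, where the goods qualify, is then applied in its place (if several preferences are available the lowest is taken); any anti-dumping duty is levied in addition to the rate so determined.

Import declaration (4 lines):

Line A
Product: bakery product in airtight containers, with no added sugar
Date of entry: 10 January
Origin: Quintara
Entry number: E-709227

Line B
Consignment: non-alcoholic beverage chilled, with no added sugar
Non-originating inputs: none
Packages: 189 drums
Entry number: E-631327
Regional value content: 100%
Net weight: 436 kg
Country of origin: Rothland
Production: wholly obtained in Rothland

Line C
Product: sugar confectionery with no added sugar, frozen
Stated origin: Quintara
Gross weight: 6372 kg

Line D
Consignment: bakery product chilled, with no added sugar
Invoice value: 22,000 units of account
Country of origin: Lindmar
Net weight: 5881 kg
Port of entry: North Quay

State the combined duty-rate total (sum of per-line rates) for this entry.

108%

Line A: bakery product → 19-2; in airtight containers → 19-2-2; with no added sugar → 19-2-2-2. Scheduled 33%. No special measure applies. → 33%.
Line B: non-alcoholic beverage → 19-1; chilled → 19-1-1; with no added sugar → 19-1-1-1. Scheduled 36%. Rothland agreement on 19-1-1: wholly obtained → 7% available; Rothland agreement on 19-1-2-2: 19-1-1-1 not covered; Rothland agreement on 19-1-1-2: 19-1-1-1 not covered; preferential 7%. → 7%.
Line C: sugar confectionery → 19-3; frozen → 19-3-2; with no added sugar → 19-3-2-2. Scheduled 13%. anti-dumping (Quintara, 19-3): +17%; total 13% + 17% = 30%. → 30%.
Line D: bakery product → 19-2; chilled → 19-2-3; with no added sugar → 19-2-3-2. Scheduled 38%. No special measure applies. → 38%.
Sum: 33% + 7% + 30% + 38% = 108%.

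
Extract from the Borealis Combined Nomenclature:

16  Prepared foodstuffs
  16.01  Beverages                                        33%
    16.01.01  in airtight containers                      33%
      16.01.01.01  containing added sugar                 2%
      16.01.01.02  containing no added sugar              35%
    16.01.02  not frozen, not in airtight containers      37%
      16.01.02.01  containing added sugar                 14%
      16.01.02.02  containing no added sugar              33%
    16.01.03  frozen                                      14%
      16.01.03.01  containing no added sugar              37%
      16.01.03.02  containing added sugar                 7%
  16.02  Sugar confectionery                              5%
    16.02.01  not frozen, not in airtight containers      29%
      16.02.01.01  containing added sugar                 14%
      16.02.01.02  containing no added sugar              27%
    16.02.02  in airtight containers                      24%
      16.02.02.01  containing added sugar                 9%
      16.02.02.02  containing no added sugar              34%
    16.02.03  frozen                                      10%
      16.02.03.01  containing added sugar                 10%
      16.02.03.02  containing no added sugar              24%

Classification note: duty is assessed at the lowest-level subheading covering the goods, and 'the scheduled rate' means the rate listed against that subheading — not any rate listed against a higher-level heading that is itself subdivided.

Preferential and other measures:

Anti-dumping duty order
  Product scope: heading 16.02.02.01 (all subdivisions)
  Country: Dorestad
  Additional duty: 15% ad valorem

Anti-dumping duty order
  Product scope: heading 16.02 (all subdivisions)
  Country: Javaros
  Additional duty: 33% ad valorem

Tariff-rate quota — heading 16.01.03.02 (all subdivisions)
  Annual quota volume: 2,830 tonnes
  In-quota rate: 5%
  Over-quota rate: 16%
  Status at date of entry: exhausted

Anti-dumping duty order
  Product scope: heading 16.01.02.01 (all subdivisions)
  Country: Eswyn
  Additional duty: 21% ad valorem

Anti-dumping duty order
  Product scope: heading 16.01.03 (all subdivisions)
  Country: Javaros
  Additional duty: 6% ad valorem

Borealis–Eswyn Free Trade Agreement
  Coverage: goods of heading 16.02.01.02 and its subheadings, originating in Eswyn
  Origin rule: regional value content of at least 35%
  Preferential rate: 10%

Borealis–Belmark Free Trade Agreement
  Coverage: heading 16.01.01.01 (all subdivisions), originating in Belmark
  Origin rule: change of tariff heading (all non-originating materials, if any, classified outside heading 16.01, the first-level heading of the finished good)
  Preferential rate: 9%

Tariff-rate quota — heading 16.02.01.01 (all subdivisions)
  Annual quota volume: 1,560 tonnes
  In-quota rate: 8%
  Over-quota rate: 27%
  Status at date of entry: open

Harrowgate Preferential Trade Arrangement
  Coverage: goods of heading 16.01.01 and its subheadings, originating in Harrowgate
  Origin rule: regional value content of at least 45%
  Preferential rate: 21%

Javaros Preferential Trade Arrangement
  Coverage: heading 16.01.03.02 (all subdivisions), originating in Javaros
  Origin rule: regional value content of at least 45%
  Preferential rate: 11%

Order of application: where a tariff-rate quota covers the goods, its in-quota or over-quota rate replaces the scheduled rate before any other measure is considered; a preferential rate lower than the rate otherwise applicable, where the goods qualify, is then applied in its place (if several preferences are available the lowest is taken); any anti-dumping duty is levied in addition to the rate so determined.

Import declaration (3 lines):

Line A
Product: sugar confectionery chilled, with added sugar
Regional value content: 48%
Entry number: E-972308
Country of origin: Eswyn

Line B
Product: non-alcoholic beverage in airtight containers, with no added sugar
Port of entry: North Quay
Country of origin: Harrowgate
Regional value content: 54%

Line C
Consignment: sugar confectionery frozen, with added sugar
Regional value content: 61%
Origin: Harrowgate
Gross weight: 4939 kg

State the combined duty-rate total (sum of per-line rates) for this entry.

Line A: sugar confectionery → 16.02; chilled → 16.02.01; with added sugar → 16.02.01.01. Scheduled 14%. quota on 16.02.01.01 open → in-quota 8%; Eswyn agreement on 16.02.01.02: 16.02.01.01 not covered. → 8%.
Line B: non-alcoholic beverage → 16.01; in airtight containers → 16.01.01; with no added sugar → 16.01.01.02. Scheduled 35%. Harrowgate agreement on 16.01.01: RVC ≥ 45% → 21% available; preferential 21%. → 21%.
Line C: sugar confectionery → 16.02; frozen → 16.02.03; with added sugar → 16.02.03.01. Scheduled 10%. Harrowgate agreement on 16.01.01: 16.02.03.01 not covered. → 10%.
Sum: 8% + 21% + 10% = 39%.

39%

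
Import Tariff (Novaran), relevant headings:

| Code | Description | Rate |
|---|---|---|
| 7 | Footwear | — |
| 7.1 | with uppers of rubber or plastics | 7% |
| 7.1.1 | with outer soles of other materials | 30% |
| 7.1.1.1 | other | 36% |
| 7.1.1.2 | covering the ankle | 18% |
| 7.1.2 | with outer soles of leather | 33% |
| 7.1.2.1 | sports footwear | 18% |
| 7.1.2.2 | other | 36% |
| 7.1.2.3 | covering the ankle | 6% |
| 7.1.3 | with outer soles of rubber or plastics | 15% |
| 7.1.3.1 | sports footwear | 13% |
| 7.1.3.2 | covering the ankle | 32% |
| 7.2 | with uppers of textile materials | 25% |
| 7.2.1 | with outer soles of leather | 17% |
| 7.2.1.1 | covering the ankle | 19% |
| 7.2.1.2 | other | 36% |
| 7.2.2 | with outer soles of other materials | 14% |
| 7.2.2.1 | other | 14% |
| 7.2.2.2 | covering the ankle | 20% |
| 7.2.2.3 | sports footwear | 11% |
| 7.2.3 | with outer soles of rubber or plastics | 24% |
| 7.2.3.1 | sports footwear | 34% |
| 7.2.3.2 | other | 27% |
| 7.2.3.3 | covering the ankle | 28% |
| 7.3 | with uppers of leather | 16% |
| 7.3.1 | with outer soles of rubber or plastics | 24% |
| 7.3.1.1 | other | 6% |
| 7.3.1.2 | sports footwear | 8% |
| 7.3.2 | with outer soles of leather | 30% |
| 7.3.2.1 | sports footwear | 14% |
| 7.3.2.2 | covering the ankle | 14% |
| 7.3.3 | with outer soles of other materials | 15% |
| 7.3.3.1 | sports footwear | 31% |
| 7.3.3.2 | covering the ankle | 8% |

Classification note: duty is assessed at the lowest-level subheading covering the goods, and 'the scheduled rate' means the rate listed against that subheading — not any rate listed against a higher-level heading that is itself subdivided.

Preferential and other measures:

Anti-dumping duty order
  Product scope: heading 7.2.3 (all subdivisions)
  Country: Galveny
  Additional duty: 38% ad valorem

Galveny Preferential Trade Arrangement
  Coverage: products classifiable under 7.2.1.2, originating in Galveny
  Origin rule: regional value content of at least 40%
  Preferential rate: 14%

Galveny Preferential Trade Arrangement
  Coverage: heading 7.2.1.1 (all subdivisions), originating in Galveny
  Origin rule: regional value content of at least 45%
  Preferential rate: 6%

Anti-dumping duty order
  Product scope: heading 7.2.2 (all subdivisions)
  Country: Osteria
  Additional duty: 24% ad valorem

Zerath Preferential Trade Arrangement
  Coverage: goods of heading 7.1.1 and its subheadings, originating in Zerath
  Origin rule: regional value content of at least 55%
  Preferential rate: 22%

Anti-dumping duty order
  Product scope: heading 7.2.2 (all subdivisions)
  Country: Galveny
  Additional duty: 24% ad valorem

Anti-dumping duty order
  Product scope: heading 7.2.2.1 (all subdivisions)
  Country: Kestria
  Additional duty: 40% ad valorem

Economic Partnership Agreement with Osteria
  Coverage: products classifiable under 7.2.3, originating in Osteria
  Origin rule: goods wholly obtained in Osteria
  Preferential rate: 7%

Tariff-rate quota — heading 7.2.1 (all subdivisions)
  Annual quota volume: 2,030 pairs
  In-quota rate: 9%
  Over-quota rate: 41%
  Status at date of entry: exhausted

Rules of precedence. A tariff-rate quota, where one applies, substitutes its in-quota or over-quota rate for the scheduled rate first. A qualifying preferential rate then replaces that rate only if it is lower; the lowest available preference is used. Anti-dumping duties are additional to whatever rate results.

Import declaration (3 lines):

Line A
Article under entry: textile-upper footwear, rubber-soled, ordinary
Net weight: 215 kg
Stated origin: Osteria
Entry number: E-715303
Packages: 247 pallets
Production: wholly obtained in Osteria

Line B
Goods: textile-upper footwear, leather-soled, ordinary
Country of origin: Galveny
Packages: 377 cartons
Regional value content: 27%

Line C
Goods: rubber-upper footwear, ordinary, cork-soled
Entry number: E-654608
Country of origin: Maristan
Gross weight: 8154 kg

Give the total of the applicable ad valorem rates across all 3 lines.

Line A: textile-upper → 7.2; rubber-soled → 7.2.3; ordinary → 7.2.3.2. Scheduled 27%. Osteria agreement on 7.2.3: wholly obtained → 7% available; preferential 7%. → 7%.
Line B: textile-upper → 7.2; leather-soled → 7.2.1; ordinary → 7.2.1.2. Scheduled 36%. quota on 7.2.1 exhausted → over-quota 41%; Galveny agreement on 7.2.1.2: RVC < 40%; Galveny agreement on 7.2.1.1: 7.2.1.2 not covered. → 41%.
Line C: rubber-upper → 7.1; cork-soled → 7.1.1; ordinary → 7.1.1.1. Scheduled 36%. No special measure applies. → 36%.
Sum: 7% + 41% + 36% = 84%.

84%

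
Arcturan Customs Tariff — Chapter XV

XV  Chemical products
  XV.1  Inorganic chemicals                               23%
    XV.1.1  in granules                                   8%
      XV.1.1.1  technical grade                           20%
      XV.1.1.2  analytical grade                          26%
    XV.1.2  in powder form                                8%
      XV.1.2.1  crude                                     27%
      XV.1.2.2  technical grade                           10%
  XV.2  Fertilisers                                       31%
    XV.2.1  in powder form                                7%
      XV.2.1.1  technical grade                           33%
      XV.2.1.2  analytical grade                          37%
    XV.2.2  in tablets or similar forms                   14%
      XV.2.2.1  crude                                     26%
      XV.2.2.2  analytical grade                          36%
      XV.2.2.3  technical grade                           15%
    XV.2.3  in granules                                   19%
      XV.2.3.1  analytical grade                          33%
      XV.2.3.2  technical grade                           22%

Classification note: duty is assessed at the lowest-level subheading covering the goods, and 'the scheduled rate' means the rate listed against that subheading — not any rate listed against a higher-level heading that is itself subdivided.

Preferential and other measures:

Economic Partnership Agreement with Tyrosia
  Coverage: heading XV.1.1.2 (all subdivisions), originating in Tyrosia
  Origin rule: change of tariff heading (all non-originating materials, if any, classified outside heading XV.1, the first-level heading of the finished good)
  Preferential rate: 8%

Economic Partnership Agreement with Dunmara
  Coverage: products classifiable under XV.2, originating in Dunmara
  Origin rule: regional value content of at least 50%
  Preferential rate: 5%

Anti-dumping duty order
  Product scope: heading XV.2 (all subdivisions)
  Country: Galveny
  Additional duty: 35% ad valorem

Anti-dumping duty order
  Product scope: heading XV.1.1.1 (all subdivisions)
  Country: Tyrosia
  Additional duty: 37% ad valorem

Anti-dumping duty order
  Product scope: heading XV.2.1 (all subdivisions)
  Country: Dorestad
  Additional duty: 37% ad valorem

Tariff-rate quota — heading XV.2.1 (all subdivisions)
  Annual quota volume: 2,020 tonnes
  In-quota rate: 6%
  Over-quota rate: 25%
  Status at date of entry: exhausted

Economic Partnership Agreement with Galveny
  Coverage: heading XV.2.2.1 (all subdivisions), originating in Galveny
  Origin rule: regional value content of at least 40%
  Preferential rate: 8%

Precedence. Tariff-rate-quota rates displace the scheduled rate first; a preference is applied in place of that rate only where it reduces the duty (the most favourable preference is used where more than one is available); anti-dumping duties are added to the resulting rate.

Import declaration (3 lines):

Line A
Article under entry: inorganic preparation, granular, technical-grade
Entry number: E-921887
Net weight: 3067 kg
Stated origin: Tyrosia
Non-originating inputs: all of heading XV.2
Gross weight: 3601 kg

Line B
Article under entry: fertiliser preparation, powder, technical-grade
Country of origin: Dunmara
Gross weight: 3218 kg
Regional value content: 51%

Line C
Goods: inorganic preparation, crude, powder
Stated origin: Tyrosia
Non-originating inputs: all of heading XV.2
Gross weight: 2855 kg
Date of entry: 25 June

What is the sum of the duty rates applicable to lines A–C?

89%

Line A: inorganic → XV.1; granular → XV.1.1; technical-grade → XV.1.1.1. Scheduled 20%. Tyrosia agreement on XV.1.1.2: XV.1.1.1 not covered; anti-dumping (Tyrosia, XV.1.1.1): +37%; total 20% + 37% = 57%. → 57%.
Line B: fertiliser → XV.2; powder → XV.2.1; technical-grade → XV.2.1.1. Scheduled 33%. quota on XV.2.1 exhausted → over-quota 25%; Dunmara agreement on XV.2: RVC ≥ 50% → 5% available; preferential 5%. → 5%.
Line C: inorganic → XV.1; powder → XV.1.2; crude → XV.1.2.1. Scheduled 27%. Tyrosia agreement on XV.1.1.2: XV.1.2.1 not covered. → 27%.
Sum: 57% + 5% + 27% = 89%.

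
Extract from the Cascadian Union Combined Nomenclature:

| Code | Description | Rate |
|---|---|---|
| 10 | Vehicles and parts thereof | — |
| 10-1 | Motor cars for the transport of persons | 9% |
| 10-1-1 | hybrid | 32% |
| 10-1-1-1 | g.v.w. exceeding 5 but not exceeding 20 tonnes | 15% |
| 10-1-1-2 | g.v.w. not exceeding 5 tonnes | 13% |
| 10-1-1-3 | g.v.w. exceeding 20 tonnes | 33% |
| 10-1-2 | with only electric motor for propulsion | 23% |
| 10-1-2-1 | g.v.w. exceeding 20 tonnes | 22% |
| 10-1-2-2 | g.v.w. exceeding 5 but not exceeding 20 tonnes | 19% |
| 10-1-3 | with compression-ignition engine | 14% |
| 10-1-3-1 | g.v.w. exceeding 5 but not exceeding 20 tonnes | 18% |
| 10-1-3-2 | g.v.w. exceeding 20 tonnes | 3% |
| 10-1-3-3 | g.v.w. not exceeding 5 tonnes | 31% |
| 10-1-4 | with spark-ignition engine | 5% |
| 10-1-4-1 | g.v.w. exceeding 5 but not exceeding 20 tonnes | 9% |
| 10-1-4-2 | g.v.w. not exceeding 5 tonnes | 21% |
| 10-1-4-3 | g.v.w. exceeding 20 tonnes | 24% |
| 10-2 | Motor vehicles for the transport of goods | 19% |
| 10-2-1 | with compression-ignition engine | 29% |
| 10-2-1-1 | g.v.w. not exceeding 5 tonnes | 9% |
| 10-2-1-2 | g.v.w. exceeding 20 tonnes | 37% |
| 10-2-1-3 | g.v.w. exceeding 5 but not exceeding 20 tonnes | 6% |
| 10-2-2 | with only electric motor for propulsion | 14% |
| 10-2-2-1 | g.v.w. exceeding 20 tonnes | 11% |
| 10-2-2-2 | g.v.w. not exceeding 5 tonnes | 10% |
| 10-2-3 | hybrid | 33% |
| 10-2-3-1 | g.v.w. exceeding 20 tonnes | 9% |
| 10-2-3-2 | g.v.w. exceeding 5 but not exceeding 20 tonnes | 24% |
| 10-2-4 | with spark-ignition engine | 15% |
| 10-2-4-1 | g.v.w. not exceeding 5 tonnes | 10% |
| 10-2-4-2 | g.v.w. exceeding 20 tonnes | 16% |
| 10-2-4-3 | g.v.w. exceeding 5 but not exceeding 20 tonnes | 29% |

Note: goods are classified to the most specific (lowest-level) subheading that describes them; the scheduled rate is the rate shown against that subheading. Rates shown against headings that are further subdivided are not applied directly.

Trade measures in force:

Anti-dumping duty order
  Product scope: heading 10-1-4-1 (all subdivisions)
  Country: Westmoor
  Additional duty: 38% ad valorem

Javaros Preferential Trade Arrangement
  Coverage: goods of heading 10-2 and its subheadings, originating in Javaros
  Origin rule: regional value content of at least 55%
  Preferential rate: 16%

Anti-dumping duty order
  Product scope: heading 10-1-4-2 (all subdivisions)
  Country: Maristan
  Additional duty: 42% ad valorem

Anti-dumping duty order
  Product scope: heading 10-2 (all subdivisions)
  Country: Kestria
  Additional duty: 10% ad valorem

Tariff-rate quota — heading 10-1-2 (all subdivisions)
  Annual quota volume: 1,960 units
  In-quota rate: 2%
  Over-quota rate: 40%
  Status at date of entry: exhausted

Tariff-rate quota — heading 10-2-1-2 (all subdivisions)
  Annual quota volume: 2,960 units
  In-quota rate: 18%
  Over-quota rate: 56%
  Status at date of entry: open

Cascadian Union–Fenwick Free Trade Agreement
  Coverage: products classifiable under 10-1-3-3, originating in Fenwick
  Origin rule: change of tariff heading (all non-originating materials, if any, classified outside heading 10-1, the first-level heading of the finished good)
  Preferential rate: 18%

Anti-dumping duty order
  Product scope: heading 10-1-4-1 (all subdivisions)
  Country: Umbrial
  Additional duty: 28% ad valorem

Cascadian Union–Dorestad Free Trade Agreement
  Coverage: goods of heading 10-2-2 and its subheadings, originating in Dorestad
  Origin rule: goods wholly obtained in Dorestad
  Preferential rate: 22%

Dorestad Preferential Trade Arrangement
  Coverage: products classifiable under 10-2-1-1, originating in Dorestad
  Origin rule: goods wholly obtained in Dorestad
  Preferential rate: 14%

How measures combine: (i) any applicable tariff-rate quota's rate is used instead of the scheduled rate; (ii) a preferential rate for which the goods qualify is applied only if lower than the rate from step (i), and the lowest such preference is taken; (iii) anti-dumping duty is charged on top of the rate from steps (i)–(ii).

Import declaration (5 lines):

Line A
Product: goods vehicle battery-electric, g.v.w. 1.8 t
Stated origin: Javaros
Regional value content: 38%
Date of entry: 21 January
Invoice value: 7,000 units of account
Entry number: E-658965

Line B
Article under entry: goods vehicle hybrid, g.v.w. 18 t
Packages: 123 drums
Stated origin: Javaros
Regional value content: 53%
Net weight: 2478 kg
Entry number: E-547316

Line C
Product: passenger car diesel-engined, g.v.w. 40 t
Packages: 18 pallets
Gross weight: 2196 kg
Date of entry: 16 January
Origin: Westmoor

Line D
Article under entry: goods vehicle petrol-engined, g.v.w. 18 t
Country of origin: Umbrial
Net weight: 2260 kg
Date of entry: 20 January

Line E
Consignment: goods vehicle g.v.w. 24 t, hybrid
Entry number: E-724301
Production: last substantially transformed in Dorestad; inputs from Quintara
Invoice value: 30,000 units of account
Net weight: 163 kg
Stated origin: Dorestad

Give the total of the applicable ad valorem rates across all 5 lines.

Line A: goods vehicle → 10-2; battery-electric → 10-2-2; g.v.w. 1.8 t → 10-2-2-2. Scheduled 10%. Javaros agreement on 10-2: RVC < 55%. → 10%.
Line B: goods vehicle → 10-2; hybrid → 10-2-3; g.v.w. 18 t → 10-2-3-2. Scheduled 24%. Javaros agreement on 10-2: RVC < 55%. → 24%.
Line C: passenger car → 10-1; diesel-engined → 10-1-3; g.v.w. 40 t → 10-1-3-2. Scheduled 3%. No special measure applies. → 3%.
Line D: goods vehicle → 10-2; petrol-engined → 10-2-4; g.v.w. 18 t → 10-2-4-3. Scheduled 29%. No special measure applies. → 29%.
Line E: goods vehicle → 10-2; hybrid → 10-2-3; g.v.w. 24 t → 10-2-3-1. Scheduled 9%. Dorestad agreement on 10-2-2: 10-2-3-1 not covered; Dorestad agreement on 10-2-1-1: 10-2-3-1 not covered. → 9%.
Sum: 10% + 24% + 3% + 29% + 9% = 75%.

75%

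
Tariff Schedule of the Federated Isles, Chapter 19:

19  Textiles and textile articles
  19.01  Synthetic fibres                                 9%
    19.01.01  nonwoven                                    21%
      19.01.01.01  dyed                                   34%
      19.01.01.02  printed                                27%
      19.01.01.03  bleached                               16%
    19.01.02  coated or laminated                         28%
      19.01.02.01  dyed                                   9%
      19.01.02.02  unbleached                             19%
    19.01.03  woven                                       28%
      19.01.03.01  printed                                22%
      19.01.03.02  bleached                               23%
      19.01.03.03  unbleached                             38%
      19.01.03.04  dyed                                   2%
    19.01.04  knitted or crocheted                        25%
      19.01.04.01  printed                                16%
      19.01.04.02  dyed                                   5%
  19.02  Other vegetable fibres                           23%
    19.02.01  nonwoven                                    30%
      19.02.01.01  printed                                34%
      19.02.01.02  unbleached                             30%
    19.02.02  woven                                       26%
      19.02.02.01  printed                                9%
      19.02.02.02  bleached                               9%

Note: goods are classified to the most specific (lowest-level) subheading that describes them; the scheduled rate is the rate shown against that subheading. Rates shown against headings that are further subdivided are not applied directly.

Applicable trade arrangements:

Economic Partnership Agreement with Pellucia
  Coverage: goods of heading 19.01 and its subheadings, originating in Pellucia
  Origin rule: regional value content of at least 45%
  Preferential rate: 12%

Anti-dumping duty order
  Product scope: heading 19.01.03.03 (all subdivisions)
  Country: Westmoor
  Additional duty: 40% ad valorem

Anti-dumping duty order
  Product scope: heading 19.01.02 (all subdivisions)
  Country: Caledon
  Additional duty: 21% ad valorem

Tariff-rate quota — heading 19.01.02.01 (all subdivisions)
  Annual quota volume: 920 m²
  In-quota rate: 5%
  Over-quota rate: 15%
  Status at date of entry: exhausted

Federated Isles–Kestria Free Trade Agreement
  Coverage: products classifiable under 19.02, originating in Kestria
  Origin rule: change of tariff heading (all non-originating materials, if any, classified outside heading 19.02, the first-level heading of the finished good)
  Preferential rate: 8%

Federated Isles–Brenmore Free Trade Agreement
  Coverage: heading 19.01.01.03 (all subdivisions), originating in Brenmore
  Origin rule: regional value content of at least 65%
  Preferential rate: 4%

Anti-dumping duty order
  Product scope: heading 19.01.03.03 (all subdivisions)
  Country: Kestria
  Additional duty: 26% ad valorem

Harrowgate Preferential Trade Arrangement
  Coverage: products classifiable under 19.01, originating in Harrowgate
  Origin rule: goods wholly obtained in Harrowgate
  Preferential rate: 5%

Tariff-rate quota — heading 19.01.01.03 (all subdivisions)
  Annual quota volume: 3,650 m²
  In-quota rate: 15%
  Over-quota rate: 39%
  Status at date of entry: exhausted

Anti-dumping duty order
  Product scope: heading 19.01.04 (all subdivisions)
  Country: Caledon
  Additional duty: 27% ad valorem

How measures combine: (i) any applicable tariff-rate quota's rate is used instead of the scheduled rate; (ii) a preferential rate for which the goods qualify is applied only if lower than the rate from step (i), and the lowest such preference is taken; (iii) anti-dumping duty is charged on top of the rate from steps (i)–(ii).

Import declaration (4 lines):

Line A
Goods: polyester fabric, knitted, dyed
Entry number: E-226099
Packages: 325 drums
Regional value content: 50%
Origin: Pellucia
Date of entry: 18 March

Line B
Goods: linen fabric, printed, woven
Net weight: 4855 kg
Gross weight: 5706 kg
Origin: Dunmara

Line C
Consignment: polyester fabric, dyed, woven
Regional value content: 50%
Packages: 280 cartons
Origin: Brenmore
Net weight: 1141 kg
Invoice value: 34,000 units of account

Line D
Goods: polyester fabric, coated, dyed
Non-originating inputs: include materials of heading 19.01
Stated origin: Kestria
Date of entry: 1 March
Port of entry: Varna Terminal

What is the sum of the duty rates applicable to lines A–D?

31%

Line A: polyester → 19.01; knitted → 19.01.04; dyed → 19.01.04.02. Scheduled 5%. Pellucia agreement on 19.01: RVC ≥ 45% → 12% available; preference 12% not lower than 5% → no reduction. → 5%.
Line B: linen → 19.02; woven → 19.02.02; printed → 19.02.02.01. Scheduled 9%. No special measure applies. → 9%.
Line C: polyester → 19.01; woven → 19.01.03; dyed → 19.01.03.04. Scheduled 2%. Brenmore agreement on 19.01.01.03: 19.01.03.04 not covered. → 2%.
Line D: polyester → 19.01; coated → 19.01.02; dyed → 19.01.02.01. Scheduled 9%. quota on 19.01.02.01 exhausted → over-quota 15%; Kestria agreement on 19.02: 19.01.02.01 not covered. → 15%.
Sum: 5% + 9% + 2% + 15% = 31%.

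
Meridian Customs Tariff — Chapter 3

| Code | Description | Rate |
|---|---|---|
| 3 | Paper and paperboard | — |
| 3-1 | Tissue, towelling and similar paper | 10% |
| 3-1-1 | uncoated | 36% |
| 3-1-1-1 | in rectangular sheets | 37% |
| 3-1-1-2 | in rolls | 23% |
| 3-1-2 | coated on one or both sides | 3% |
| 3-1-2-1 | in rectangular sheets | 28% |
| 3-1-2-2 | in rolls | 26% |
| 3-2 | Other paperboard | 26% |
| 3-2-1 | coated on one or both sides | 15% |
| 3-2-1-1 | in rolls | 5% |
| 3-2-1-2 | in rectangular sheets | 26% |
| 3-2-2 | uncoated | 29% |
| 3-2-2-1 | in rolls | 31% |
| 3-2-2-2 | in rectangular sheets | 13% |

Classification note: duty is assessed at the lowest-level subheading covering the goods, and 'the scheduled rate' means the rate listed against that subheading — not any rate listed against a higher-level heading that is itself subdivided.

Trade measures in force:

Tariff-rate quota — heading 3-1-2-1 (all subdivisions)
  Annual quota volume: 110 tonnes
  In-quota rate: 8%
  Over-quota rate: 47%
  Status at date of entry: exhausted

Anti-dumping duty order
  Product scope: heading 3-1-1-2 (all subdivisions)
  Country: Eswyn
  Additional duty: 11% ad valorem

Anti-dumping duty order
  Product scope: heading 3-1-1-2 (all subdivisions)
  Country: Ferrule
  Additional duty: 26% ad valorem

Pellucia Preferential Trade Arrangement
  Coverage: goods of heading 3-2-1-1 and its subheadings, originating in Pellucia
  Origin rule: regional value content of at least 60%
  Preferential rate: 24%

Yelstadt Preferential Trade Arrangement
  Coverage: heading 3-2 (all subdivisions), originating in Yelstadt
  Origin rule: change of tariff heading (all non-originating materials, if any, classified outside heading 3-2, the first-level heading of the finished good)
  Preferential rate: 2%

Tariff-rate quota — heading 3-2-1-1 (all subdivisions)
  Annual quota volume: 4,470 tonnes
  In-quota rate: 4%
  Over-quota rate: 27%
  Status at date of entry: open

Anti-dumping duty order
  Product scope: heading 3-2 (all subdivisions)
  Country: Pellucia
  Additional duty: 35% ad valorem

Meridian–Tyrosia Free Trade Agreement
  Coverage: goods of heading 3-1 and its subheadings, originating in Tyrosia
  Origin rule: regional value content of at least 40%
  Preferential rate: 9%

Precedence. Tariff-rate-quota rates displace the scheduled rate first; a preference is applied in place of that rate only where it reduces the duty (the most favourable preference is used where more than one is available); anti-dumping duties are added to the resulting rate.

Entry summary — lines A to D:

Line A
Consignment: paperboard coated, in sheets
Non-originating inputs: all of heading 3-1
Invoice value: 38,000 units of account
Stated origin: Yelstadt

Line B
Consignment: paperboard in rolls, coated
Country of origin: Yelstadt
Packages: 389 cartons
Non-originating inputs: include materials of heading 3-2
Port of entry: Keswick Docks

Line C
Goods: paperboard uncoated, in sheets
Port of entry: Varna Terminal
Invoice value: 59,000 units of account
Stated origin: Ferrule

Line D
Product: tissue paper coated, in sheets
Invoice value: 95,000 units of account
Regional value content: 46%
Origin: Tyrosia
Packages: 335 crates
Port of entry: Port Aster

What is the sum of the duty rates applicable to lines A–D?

Line A: paperboard → 3-2; coated → 3-2-1; in sheets → 3-2-1-2. Scheduled 26%. Yelstadt agreement on 3-2: CTH met → 2% available; preferential 2%. → 2%.
Line B: paperboard → 3-2; coated → 3-2-1; in rolls → 3-2-1-1. Scheduled 5%. quota on 3-2-1-1 open → in-quota 4%; Yelstadt agreement on 3-2: CTH not met. → 4%.
Line C: paperboard → 3-2; uncoated → 3-2-2; in sheets → 3-2-2-2. Scheduled 13%. No special measure applies. → 13%.
Line D: tissue paper → 3-1; coated → 3-1-2; in sheets → 3-1-2-1. Scheduled 28%. quota on 3-1-2-1 exhausted → over-quota 47%; Tyrosia agreement on 3-1: RVC ≥ 40% → 9% available; preferential 9%. → 9%.
Sum: 2% + 4% + 13% + 9% = 28%.

28%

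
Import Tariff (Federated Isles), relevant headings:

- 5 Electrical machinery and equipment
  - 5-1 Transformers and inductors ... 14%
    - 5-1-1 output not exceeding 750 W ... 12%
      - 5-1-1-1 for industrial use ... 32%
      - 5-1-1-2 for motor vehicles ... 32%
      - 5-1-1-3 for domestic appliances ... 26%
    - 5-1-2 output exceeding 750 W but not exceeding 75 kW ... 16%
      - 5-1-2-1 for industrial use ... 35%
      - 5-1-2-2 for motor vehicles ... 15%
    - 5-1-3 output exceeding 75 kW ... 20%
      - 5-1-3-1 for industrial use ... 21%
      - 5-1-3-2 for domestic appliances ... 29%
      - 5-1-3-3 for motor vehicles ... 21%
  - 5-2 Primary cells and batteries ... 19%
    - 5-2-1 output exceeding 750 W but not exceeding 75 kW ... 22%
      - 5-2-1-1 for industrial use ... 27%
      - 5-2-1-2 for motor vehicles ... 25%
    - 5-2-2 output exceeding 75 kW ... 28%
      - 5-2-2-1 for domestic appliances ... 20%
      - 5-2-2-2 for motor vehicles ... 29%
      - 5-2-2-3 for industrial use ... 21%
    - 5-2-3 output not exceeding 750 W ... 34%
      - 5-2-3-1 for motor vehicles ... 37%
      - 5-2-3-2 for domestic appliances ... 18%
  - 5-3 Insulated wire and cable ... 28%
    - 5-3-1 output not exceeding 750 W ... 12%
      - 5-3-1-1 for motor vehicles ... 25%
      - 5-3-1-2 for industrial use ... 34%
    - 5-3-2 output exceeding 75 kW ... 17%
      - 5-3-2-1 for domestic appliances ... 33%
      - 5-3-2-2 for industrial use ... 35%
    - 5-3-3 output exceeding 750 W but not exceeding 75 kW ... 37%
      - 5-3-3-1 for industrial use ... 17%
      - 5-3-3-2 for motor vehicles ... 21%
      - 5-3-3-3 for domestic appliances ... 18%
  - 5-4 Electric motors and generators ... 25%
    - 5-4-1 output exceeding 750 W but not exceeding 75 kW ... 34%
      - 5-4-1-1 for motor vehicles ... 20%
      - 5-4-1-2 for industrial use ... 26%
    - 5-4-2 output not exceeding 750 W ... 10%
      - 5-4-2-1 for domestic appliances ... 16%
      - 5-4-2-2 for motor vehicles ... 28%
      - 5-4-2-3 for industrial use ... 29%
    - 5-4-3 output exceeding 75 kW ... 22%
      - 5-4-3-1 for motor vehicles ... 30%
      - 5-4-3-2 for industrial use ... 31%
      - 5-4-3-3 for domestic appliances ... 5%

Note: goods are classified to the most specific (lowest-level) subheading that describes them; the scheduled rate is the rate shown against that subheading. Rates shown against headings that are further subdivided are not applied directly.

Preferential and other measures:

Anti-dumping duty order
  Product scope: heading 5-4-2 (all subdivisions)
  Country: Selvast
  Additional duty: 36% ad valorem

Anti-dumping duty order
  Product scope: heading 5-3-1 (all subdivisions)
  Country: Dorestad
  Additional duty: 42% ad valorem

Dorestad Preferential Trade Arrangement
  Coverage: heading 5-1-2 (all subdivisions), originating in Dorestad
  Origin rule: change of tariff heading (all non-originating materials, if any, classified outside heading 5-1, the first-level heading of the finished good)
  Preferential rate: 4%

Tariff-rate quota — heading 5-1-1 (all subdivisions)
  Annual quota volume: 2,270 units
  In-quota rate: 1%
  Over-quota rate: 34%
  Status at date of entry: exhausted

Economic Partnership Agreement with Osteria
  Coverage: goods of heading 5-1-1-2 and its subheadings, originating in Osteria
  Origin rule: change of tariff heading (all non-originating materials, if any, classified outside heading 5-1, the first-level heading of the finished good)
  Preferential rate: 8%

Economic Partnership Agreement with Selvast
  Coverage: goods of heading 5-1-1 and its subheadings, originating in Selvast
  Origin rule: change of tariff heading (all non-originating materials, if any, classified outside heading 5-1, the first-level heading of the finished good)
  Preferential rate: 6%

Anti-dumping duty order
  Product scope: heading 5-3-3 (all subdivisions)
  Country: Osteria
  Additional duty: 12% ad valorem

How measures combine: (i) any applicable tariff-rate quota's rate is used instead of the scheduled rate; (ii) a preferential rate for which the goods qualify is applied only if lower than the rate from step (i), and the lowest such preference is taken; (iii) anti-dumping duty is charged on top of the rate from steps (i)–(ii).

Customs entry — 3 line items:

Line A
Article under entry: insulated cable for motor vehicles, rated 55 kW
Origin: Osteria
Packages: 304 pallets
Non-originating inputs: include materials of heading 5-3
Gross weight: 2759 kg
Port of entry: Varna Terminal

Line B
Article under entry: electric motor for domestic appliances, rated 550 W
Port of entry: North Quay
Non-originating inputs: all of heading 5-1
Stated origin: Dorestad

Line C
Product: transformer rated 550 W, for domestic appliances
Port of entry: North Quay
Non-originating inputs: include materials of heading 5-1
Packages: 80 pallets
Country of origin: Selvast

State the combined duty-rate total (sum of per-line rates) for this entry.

Line A: insulated cable → 5-3; rated 55 kW → 5-3-3; for motor vehicles → 5-3-3-2. Scheduled 21%. Osteria agreement on 5-1-1-2: 5-3-3-2 not covered; anti-dumping (Osteria, 5-3-3): +12%; total 21% + 12% = 33%. → 33%.
Line B: electric motor → 5-4; rated 550 W → 5-4-2; for domestic appliances → 5-4-2-1. Scheduled 16%. Dorestad agreement on 5-1-2: 5-4-2-1 not covered. → 16%.
Line C: transformer → 5-1; rated 550 W → 5-1-1; for domestic appliances → 5-1-1-3. Scheduled 26%. quota on 5-1-1 exhausted → over-quota 34%; Selvast agreement on 5-1-1: CTH not met. → 34%.
Sum: 33% + 16% + 34% = 83%.

83%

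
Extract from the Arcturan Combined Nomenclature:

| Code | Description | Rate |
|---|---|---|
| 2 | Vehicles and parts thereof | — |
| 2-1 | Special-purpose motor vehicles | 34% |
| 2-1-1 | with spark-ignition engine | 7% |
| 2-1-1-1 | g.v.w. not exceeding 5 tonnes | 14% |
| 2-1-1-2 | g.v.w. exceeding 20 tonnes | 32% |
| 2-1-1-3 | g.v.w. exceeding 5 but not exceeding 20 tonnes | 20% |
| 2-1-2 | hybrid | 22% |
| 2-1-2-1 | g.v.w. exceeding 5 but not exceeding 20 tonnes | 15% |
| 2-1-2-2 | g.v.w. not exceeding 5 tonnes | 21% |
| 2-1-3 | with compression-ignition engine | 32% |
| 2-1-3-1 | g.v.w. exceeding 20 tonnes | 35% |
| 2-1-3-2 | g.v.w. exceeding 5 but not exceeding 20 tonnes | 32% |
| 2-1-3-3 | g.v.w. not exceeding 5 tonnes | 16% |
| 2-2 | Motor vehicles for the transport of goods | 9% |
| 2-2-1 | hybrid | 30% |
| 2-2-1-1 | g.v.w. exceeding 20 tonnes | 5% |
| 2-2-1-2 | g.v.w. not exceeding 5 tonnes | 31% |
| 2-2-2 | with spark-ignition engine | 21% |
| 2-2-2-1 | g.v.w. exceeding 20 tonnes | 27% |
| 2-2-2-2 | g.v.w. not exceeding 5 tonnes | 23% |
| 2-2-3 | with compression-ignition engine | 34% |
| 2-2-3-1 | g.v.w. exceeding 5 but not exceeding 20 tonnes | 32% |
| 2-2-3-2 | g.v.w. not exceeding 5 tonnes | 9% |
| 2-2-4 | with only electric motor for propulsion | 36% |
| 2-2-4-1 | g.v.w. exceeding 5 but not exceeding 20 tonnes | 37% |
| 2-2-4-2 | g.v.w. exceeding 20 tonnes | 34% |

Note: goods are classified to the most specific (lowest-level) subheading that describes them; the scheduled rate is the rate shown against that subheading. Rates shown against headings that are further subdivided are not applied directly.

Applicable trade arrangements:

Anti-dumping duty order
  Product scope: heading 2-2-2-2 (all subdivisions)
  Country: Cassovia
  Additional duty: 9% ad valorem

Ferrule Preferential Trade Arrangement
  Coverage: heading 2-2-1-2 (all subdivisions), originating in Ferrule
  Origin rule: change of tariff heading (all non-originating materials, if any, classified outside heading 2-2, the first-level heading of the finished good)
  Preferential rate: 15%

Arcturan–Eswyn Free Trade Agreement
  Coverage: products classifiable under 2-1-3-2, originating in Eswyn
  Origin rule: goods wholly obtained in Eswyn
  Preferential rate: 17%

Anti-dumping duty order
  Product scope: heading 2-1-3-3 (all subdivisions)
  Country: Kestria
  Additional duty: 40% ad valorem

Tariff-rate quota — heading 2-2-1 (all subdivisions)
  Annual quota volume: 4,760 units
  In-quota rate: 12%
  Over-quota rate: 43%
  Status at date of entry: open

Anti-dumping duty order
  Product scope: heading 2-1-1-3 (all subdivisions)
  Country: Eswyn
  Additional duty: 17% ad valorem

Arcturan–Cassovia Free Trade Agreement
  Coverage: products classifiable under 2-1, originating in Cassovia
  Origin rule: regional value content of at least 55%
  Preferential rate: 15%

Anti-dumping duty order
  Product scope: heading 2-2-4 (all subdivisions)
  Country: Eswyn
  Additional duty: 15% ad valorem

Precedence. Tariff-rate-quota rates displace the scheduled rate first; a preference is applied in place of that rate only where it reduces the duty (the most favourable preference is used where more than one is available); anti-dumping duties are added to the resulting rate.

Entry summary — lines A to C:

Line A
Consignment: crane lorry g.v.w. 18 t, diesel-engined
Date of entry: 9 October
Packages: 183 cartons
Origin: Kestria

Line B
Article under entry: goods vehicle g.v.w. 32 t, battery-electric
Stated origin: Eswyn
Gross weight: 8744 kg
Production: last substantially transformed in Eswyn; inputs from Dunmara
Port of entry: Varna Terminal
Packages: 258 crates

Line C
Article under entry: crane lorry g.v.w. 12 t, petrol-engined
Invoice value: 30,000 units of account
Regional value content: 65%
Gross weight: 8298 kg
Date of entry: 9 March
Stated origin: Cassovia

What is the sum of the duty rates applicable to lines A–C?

Line A: crane lorry → 2-1; diesel-engined → 2-1-3; g.v.w. 18 t → 2-1-3-2. Scheduled 32%. No special measure applies. → 32%.
Line B: goods vehicle → 2-2; battery-electric → 2-2-4; g.v.w. 32 t → 2-2-4-2. Scheduled 34%. Eswyn agreement on 2-1-3-2: 2-2-4-2 not covered; anti-dumping (Eswyn, 2-2-4): +15%; total 34% + 15% = 49%. → 49%.
Line C: crane lorry → 2-1; petrol-engined → 2-1-1; g.v.w. 12 t → 2-1-1-3. Scheduled 20%. Cassovia agreement on 2-1: RVC ≥ 55% → 15% available; preferential 15%. → 15%.
Sum: 32% + 49% + 15% = 96%.

96%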